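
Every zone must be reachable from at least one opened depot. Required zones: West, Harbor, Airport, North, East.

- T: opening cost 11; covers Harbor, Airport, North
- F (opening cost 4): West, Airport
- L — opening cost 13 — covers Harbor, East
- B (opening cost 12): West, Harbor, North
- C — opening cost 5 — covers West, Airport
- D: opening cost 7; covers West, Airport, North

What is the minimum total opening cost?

20

The greedy cost-per-new-zone heuristic would pick F, T, and L for 28, but a cheaper cover exists.
Choose L and D: together they cover West, Harbor, Airport, North, East — every zone.
Total opening cost: 13 + 7 = 20.
No cover costs less than 20.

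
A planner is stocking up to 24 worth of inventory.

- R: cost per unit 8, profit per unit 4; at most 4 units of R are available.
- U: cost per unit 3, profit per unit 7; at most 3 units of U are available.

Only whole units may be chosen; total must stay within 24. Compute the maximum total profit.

2×R and 2×U: cost 22 ≤ 24, profit 2·4 + 2·7 = 22.
1×R and 3×U: cost 17 ≤ 24, profit 1·4 + 3·7 = 25.
Best is 25.

25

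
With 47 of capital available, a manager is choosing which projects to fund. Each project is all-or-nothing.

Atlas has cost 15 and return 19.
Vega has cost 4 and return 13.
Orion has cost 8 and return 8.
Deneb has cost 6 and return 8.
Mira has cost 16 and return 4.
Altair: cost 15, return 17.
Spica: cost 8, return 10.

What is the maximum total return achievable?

This is a 0-1 knapsack instance.
Atlas + Vega + Orion + Deneb + Spica: cost 15 + 4 + 8 + 6 + 8 = 41 ≤ 47, return 19 + 13 + 8 + 8 + 10 = 58.
Atlas + Vega + Altair + Spica: cost 15 + 4 + 15 + 8 = 42 ≤ 47, return 19 + 13 + 17 + 10 = 59.
Atlas + Vega + Deneb + Altair: cost 15 + 4 + 6 + 15 = 40 ≤ 47, return 19 + 13 + 8 + 17 = 57.
Best is Atlas, Vega, Altair, and Spica with total return 59.

59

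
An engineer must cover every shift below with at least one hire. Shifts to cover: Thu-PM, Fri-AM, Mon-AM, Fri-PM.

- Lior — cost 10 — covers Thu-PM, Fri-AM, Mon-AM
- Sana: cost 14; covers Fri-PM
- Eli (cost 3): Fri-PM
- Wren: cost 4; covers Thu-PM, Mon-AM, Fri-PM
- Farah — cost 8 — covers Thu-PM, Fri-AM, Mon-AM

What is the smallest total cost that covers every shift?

This is an integer covering problem.
The greedy cost-per-new-shift heuristic would pick Wren and Farah for 12, but a cheaper cover exists.
Choose Eli and Farah: together they cover Thu-PM, Fri-AM, Mon-AM, Fri-PM — every shift.
Total cost: 3 + 8 = 11.
No cover costs less than 11.

11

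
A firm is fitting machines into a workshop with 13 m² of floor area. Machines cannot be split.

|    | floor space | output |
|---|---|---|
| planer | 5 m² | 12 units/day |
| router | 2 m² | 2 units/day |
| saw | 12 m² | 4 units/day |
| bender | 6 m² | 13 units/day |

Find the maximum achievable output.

27

This is an integer program with binary decision variables.
planer + router + bender: floor space 5 + 2 + 6 = 13 ≤ 13, output 12 + 2 + 13 = 27.
planer + bender: floor space 5 + 6 = 11 ≤ 13, output 12 + 13 = 25.
Best is planer, router, and bender with total output 27.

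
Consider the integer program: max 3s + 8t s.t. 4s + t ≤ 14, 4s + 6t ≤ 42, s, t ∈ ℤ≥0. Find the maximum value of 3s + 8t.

56

(s,t)=(0,7): 4·0+1·7=7≤14, 4·0+6·7=42≤42, objective 56.
(s,t)=(1,6): 4·1+1·6=10≤14, 4·1+6·6=40≤42, objective 51.
No feasible integer point exceeds 56.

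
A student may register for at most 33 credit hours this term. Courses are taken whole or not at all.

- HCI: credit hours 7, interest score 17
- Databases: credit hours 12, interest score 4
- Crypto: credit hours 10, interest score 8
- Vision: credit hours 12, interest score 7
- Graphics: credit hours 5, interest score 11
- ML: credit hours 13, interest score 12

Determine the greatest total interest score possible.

40

This is a 0-1 knapsack instance.
HCI + Crypto + Graphics: credit hours 7 + 10 + 5 = 22 ≤ 33, interest score 17 + 8 + 11 = 36.
HCI + Graphics + ML: credit hours 7 + 5 + 13 = 25 ≤ 33, interest score 17 + 11 + 12 = 40.
HCI + Crypto + ML: credit hours 7 + 10 + 13 = 30 ≤ 33, interest score 17 + 8 + 12 = 37.
Best is HCI, Graphics, and ML with total interest score 40.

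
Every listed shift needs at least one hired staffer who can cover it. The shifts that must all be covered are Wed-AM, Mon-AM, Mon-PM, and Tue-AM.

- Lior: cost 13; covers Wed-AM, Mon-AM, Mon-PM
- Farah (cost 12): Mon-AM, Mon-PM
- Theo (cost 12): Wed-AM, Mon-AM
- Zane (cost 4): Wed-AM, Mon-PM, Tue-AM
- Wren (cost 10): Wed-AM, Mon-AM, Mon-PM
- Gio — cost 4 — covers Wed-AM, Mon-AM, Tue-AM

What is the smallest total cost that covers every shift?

8

Choose Zane and Gio: together they cover Wed-AM, Mon-AM, Mon-PM, Tue-AM — every shift.
Total cost: 4 + 4 = 8.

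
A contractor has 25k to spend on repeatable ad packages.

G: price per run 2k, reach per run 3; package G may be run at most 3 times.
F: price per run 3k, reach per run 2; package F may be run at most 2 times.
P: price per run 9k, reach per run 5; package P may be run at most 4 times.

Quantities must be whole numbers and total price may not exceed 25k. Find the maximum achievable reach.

19

3×G and 2×P: price 24 ≤ 25, reach 3·3 + 2·5 = 19.
2×G, 1×F, and 2×P: price 25 ≤ 25, reach 2·3 + 1·2 + 2·5 = 18.
Best is 19.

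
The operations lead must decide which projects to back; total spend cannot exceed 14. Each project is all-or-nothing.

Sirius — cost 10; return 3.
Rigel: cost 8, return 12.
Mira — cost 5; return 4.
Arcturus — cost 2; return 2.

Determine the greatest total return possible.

Allowing fractional choices, the relaxed optimum would be about 17.2, but projects are indivisible.
Rigel + Arcturus: cost 8 + 2 = 10 ≤ 14, return 12 + 2 = 14.
Rigel + Mira: cost 8 + 5 = 13 ≤ 14, return 12 + 4 = 16.
Best is Rigel and Mira with total return 16.

16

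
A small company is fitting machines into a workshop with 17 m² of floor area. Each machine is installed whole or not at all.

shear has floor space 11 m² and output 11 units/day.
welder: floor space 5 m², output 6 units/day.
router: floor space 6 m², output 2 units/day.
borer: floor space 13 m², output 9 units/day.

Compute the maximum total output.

17

Allowing fractional choices, the relaxed optimum would be about 17.7, but machines are indivisible.
shear + welder: floor space 11 + 5 = 16 ≤ 17, output 11 + 6 = 17.
shear + router: floor space 11 + 6 = 17 ≤ 17, output 11 + 2 = 13.
shear: floor space 11 ≤ 17, output 11.
Best is shear and welder with total output 17.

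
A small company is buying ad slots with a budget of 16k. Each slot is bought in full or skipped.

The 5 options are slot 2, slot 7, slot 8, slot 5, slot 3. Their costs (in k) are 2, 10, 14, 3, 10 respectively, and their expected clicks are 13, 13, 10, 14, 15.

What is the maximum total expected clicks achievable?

42

slot 5 + slot 3: cost 3 + 10 = 13 ≤ 16, expected clicks 14 + 15 = 29.
slot 2 + slot 5 + slot 3: cost 2 + 3 + 10 = 15 ≤ 16, expected clicks 13 + 14 + 15 = 42.
slot 2 + slot 7 + slot 5: cost 2 + 10 + 3 = 15 ≤ 16, expected clicks 13 + 13 + 14 = 40.
Best is slot 2, slot 5, and slot 3 with total expected clicks 42.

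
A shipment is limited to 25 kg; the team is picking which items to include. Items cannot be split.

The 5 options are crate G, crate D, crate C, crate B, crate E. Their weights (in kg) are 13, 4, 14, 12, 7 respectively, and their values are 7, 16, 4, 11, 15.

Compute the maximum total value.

crate D + crate B + crate E: weight 4 + 12 + 7 = 23 ≤ 25, value 16 + 11 + 15 = 42.
crate G + crate D + crate E: weight 13 + 4 + 7 = 24 ≤ 25, value 7 + 16 + 15 = 38.
Best is crate D, crate B, and crate E with total value 42.

42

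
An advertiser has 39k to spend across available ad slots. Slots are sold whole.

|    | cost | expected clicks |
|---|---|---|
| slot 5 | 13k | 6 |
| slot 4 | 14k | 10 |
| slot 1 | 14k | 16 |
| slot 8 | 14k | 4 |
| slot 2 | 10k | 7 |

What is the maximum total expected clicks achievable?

33

slot 1 + slot 8 + slot 2: cost 14 + 14 + 10 = 38 ≤ 39, expected clicks 16 + 4 + 7 = 27.
slot 5 + slot 1 + slot 2: cost 13 + 14 + 10 = 37 ≤ 39, expected clicks 6 + 16 + 7 = 29.
slot 4 + slot 1 + slot 2: cost 14 + 14 + 10 = 38 ≤ 39, expected clicks 10 + 16 + 7 = 33.
Best is slot 4, slot 1, and slot 2 with total expected clicks 33.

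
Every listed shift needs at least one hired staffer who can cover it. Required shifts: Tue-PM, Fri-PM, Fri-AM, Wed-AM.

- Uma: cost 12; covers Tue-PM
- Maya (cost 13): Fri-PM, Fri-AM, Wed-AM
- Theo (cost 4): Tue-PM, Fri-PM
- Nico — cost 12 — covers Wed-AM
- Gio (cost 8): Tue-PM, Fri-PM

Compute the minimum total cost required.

Choose Maya and Theo: together they cover Tue-PM, Fri-PM, Fri-AM, Wed-AM — every shift.
Total cost: 13 + 4 = 17.
No cover costs less than 17.

17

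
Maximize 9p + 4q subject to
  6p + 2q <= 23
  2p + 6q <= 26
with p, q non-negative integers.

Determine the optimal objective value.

35

(p,q)=(3,2): 6·3+2·2=22≤23, 2·3+6·2=18≤26, objective 35.
(p,q)=(3,1): 6·3+2·1=20≤23, 2·3+6·1=12≤26, objective 31.
(p,q)=(2,3): 6·2+2·3=18≤23, 2·2+6·3=22≤26, objective 30.
(p,q)=(2,2): 6·2+2·2=16≤23, 2·2+6·2=16≤26, objective 26.
Maximum is 35 at (p,q)=(3,2).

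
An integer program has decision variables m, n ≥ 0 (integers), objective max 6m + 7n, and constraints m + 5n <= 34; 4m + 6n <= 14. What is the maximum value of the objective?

19

(m,n)=(2,1) is feasible, giving 19.
(m,n)=(3,0) is feasible, giving 18.
(m,n)=(1,1) is feasible, giving 13.
(m,n)=(2,0) is feasible, giving 12.
Maximum is 19 at (m,n)=(2,1).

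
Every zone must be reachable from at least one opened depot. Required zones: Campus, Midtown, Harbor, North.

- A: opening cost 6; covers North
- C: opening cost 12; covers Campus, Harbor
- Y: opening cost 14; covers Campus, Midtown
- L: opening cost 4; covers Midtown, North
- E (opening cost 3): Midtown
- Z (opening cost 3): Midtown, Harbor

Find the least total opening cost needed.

This is an integer covering problem.
The greedy cost-per-new-zone heuristic would pick Z, L, and C for 19, but a cheaper cover exists.
Choose C and L: together they cover Campus, Midtown, Harbor, North — every zone.
Total opening cost: 12 + 4 = 16.
No cover costs less than 16.

16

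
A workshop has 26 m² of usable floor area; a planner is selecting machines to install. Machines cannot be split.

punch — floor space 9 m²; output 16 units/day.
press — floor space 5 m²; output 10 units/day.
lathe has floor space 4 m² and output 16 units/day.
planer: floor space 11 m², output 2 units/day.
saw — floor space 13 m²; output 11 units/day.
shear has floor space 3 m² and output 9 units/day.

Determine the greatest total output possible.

This is a 0-1 knapsack instance.
press + lathe + saw + shear: floor space 5 + 4 + 13 + 3 = 25 ≤ 26, output 10 + 16 + 11 + 9 = 46.
punch + press + lathe + shear: floor space 9 + 5 + 4 + 3 = 21 ≤ 26, output 16 + 10 + 16 + 9 = 51.
punch + lathe + saw: floor space 9 + 4 + 13 = 26 ≤ 26, output 16 + 16 + 11 = 43.
Best is punch, press, lathe, and shear with total output 51.

51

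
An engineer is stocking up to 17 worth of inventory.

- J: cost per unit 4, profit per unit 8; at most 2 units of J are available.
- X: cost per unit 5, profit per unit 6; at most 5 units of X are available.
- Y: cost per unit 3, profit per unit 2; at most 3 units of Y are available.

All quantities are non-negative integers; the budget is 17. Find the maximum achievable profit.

24

Take 2×J, 1×X, and 1×Y: cost 16 ≤ 17, profit 2·8 + 1·6 + 1·2 = 24.
J has the best ratio (8/4) and is taken to its limit of 2; remaining capacity is filled optimally with the others.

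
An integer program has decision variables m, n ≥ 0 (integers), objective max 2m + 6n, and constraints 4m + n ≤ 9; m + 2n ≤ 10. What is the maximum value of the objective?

(m,n)=(0,5): 4·0+1·5=5≤9, 1·0+2·5=10≤10, objective 30.
(m,n)=(1,4): 4·1+1·4=8≤9, 1·1+2·4=9≤10, objective 26.
The best lattice point is (0,5), giving 30.

30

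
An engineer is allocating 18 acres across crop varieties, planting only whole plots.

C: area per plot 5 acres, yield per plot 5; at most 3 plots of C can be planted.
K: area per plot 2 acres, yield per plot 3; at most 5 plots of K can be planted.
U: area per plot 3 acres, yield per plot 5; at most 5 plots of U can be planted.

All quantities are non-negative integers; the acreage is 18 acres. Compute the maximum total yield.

29

This is a bounded integer knapsack.
U has the best ratio (5/3); taking only U gives at most 5×5 = 25 (stopped by the supply cap of 5).
Mixing does better — 3×K and 4×U: area 18 ≤ 18, yield 3·3 + 4·5 = 29.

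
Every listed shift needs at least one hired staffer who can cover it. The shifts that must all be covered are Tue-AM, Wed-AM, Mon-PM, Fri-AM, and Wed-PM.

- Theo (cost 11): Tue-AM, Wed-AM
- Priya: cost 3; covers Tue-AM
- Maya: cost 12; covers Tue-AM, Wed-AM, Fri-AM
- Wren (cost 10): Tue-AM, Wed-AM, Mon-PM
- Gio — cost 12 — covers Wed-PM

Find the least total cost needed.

This is an integer covering problem.
The greedy cost-per-new-shift heuristic would pick Priya, Wren, Maya, and Gio for 37, but a cheaper cover exists.
Choose Maya, Wren, and Gio: together they cover Tue-AM, Wed-AM, Mon-PM, Fri-AM, Wed-PM — every shift.
Total cost: 12 + 10 + 12 = 34.
No cover costs less than 34.

34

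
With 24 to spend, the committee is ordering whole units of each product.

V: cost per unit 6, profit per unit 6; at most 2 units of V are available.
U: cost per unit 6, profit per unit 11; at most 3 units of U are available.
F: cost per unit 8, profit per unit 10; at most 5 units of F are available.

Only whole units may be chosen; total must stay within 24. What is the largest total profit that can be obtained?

Take 1×V and 3×U: cost 24 ≤ 24, profit 1·6 + 3·11 = 39.
U has the best ratio (11/6) and is taken to its limit of 3; remaining capacity is filled optimally with the others.

39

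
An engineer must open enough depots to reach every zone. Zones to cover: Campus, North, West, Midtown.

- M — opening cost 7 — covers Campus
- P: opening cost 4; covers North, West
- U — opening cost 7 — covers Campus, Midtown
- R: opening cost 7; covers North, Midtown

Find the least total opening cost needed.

Choose P and U: together they cover Campus, North, West, Midtown — every zone.
Total opening cost: 4 + 7 = 11.

11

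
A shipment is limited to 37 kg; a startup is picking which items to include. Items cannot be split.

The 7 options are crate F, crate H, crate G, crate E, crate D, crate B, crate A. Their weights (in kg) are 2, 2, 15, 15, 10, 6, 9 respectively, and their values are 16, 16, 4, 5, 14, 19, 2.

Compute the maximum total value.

70

crate F + crate H + crate G + crate D + crate B: weight 2 + 2 + 15 + 10 + 6 = 35 ≤ 37, value 16 + 16 + 4 + 14 + 19 = 69.
crate F + crate H + crate E + crate D + crate B: weight 2 + 2 + 15 + 10 + 6 = 35 ≤ 37, value 16 + 16 + 5 + 14 + 19 = 70.
crate F + crate H + crate D + crate B + crate A: weight 2 + 2 + 10 + 6 + 9 = 29 ≤ 37, value 16 + 16 + 14 + 19 + 2 = 67.
Best is crate F, crate H, crate E, crate D, and crate B with total value 70.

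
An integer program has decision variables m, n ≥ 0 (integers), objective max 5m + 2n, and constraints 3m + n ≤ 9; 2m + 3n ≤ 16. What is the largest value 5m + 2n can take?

16

Relaxing integrality, the LP optimum is 16.43 at (m,n) = (1.57, 4.29), which is not an integer point.
(m,n)=(2,3): 3·2+1·3=9≤9, 2·2+3·3=13≤16, objective 16.
(m,n)=(2,2): 3·2+1·2=8≤9, 2·2+3·2=10≤16, objective 14.
(m,n)=(1,4): 3·1+1·4=7≤9, 2·1+3·4=14≤16, objective 13.
Maximum is 16 at (m,n)=(2,3).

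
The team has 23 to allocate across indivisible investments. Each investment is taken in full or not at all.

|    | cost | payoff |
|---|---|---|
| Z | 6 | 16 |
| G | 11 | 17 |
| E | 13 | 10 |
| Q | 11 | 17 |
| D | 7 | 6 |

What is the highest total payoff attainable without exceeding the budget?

34

Z + G: cost 6 + 11 = 17 ≤ 23, payoff 16 + 17 = 33.
G + Q: cost 11 + 11 = 22 ≤ 23, payoff 17 + 17 = 34.
Z + Q: cost 6 + 11 = 17 ≤ 23, payoff 16 + 17 = 33.
Best is G and Q with total payoff 34.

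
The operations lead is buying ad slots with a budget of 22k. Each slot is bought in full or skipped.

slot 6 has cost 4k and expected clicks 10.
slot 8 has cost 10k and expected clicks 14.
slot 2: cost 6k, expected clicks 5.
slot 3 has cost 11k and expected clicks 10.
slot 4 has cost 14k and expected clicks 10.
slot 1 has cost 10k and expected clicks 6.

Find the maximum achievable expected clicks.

29

slot 6 + slot 8 + slot 2: cost 4 + 10 + 6 = 20 ≤ 22, expected clicks 10 + 14 + 5 = 29.
slot 6 + slot 2 + slot 3: cost 4 + 6 + 11 = 21 ≤ 22, expected clicks 10 + 5 + 10 = 25.
Best is slot 6, slot 8, and slot 2 with total expected clicks 29.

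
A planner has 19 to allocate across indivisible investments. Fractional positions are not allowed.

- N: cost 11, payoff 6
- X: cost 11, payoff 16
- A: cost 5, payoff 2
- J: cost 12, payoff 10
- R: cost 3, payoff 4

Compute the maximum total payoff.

22

Allowing fractional choices, the relaxed optimum would be about 24.2, but investments are indivisible.
X + A + R: cost 11 + 5 + 3 = 19 ≤ 19, payoff 16 + 2 + 4 = 22.
X + R: cost 11 + 3 = 14 ≤ 19, payoff 16 + 4 = 20.
Best is X, A, and R with total payoff 22.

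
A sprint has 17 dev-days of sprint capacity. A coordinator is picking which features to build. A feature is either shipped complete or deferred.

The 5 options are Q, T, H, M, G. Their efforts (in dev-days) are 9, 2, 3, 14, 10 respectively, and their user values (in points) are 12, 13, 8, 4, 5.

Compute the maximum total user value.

33

Q + T: effort 9 + 2 = 11 ≤ 17, user value 12 + 13 = 25.
T + H + G: effort 2 + 3 + 10 = 15 ≤ 17, user value 13 + 8 + 5 = 26.
Q + T + H: effort 9 + 2 + 3 = 14 ≤ 17, user value 12 + 13 + 8 = 33.
Best is Q, T, and H with total user value 33.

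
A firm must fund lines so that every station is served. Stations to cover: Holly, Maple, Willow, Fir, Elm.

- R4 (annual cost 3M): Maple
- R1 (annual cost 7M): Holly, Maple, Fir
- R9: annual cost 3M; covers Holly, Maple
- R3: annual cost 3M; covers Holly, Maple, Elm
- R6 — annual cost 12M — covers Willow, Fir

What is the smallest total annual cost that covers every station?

This is an integer covering problem.
Choose R3 and R6: together they cover Holly, Maple, Willow, Fir, Elm — every station.
Total annual cost: 3 + 12 = 15.
No cover costs less than 15.

15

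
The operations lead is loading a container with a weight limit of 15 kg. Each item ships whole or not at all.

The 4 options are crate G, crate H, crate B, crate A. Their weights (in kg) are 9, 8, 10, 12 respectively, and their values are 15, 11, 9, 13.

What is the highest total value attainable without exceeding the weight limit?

15

This is an integer program with binary decision variables.
Allowing fractional choices, the relaxed optimum would be about 23.2, but items are indivisible.
crate G: weight 9 ≤ 15, value 15.
crate A: weight 12 ≤ 15, value 13.
Best is crate G with total value 15.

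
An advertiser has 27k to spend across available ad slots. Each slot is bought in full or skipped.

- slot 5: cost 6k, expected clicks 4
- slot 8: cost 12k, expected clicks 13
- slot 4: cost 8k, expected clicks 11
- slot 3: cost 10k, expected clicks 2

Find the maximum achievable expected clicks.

slot 5 + slot 8 + slot 4: cost 6 + 12 + 8 = 26 ≤ 27, expected clicks 4 + 13 + 11 = 28.
slot 8 + slot 4: cost 12 + 8 = 20 ≤ 27, expected clicks 13 + 11 = 24.
Best is slot 5, slot 8, and slot 4 with total expected clicks 28.

28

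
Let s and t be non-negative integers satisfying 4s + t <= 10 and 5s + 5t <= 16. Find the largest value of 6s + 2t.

The continuous relaxation peaks at (2.27, 0.933) with value 15.47; rounding to a feasible lattice point costs some objective.
(s,t)=(2,1) is feasible, giving 14.
(s,t)=(2,0) is feasible, giving 12.
(s,t)=(1,2) is feasible, giving 10.
Maximum is 14 at (s,t)=(2,1).

14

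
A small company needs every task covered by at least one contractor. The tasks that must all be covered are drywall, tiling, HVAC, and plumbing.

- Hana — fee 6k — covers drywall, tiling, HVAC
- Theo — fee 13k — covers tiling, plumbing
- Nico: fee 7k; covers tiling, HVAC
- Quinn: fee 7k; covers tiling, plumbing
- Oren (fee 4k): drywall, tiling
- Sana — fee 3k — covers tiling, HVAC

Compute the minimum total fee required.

The greedy cost-per-new-task heuristic would pick Sana, Oren, and Quinn for 14, but a cheaper cover exists.
Choose Hana and Quinn: together they cover drywall, tiling, HVAC, plumbing — every task.
Total fee: 6 + 7 = 13.
No cover costs less than 13.

13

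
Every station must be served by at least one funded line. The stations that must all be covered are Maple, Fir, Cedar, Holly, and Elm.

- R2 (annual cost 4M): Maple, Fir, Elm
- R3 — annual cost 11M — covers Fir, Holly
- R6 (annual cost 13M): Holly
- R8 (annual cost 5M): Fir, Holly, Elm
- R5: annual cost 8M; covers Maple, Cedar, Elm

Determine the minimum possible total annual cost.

13

The greedy cost-per-new-station heuristic would pick R2, R8, and R5 for 17, but a cheaper cover exists.
Choose R8 and R5: together they cover Maple, Fir, Cedar, Holly, Elm — every station.
Total annual cost: 5 + 8 = 13.
No cover costs less than 13.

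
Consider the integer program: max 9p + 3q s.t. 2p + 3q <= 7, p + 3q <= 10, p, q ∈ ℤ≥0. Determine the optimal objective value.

Relaxing integrality, the LP optimum is 31.50 at (p,q) = (3.5, 0), which is not an integer point.
(p,q)=(3,0): 2·3+3·0=6≤7, 1·3+3·0=3≤10, objective 27.
(p,q)=(2,1): 2·2+3·1=7≤7, 1·2+3·1=5≤10, objective 21.
(p,q)=(2,0): 2·2+3·0=4≤7, 1·2+3·0=2≤10, objective 18.
Maximum is 27 at (p,q)=(3,0).

27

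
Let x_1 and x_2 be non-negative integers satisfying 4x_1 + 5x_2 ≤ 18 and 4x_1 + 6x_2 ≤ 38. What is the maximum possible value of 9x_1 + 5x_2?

36

(x_1,x_2)=(4,0): 4·4+5·0=16≤18, 4·4+6·0=16≤38, objective 36.
(x_1,x_2)=(3,1): 4·3+5·1=17≤18, 4·3+6·1=18≤38, objective 32.
The best lattice point is (4,0), giving 36.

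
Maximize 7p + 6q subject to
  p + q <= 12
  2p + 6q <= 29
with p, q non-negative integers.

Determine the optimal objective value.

84

(p,q)=(12,0): 1·12+1·0=12≤12, 2·12+6·0=24≤29, objective 84.
(p,q)=(11,1): 1·11+1·1=12≤12, 2·11+6·1=28≤29, objective 83.
No feasible integer point exceeds 84.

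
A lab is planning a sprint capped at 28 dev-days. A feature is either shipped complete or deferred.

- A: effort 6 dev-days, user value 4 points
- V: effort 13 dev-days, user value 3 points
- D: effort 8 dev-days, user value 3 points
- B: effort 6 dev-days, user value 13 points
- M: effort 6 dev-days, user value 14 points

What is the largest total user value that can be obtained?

34

Take A, D, B, and M: effort 6 + 8 + 6 + 6 = 26 ≤ 28, user value 4 + 3 + 13 + 14 = 34.
No other feasible combination does better.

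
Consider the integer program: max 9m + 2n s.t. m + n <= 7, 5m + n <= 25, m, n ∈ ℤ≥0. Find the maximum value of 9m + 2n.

45

Relaxing integrality, the LP optimum is 45.50 at (m,n) = (4.5, 2.5), which is not an integer point.
(m,n)=(5,0): 1·5+1·0=5≤7, 5·5+1·0=25≤25, objective 45.
(m,n)=(4,3): 1·4+1·3=7≤7, 5·4+1·3=23≤25, objective 42.
No feasible integer point exceeds 45.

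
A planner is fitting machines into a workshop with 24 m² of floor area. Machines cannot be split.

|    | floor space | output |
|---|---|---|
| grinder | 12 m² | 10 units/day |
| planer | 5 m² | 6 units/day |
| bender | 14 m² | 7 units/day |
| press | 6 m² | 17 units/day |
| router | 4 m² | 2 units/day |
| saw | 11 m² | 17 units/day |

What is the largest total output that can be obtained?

Treat it as a binary knapsack problem.
Take planer, press, and saw: floor space 5 + 6 + 11 = 22 ≤ 24, output 6 + 17 + 17 = 40.
No other feasible combination does better.

40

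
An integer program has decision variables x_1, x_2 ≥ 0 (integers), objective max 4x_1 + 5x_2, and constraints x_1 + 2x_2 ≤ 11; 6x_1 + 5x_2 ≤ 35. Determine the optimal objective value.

29

Relaxing integrality, the LP optimum is 30.71 at (x_1,x_2) = (2.14, 4.43), which is not an integer point.
(x_1,x_2)=(1,5): 1·1+2·5=11≤11, 6·1+5·5=31≤35, objective 29.
(x_1,x_2)=(2,4): 1·2+2·4=10≤11, 6·2+5·4=32≤35, objective 28.
(x_1,x_2)=(3,3): 1·3+2·3=9≤11, 6·3+5·3=33≤35, objective 27.
The best lattice point is (1,5), giving 29.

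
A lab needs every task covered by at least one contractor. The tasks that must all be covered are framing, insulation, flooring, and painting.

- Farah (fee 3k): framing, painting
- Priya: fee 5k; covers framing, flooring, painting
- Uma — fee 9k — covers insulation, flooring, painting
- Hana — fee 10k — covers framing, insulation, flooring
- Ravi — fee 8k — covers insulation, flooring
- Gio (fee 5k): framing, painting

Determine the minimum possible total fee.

11

Choose Farah and Ravi: together they cover framing, insulation, flooring, painting — every task.
Total fee: 3 + 8 = 11.
No cover costs less than 11.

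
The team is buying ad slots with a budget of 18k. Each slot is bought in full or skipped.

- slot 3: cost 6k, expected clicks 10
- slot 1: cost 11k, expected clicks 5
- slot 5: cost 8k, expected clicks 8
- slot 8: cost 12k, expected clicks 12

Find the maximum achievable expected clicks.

22

Take slot 3 and slot 8: cost 6 + 12 = 18 ≤ 18, expected clicks 10 + 12 = 22.
No other feasible combination does better.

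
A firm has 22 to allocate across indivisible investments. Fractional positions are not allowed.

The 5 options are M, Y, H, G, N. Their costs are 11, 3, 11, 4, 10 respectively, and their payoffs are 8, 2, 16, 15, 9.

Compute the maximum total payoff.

33

This is a 0-1 knapsack instance.
Allowing fractional choices, the relaxed optimum would be about 37.3, but investments are indivisible.
H + G: cost 11 + 4 = 15 ≤ 22, payoff 16 + 15 = 31.
Y + H + G: cost 3 + 11 + 4 = 18 ≤ 22, payoff 2 + 16 + 15 = 33.
Y + G + N: cost 3 + 4 + 10 = 17 ≤ 22, payoff 2 + 15 + 9 = 26.
Best is Y, H, and G with total payoff 33.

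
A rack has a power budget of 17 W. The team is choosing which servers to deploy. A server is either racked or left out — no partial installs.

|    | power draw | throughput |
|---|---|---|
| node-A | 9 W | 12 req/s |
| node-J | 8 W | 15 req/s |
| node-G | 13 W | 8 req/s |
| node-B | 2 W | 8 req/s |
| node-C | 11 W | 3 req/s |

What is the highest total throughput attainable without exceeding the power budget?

Allowing fractional choices, the relaxed optimum would be about 32.3, but servers are indivisible.
node-A + node-J: power draw 9 + 8 = 17 ≤ 17, throughput 12 + 15 = 27.
node-J + node-B: power draw 8 + 2 = 10 ≤ 17, throughput 15 + 8 = 23.
Best is node-A and node-J with total throughput 27.

27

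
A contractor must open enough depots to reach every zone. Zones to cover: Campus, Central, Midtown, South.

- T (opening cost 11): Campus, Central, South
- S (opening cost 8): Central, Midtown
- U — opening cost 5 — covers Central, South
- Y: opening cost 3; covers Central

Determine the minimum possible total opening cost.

19

This is a weighted set-cover instance.
The greedy cost-per-new-zone heuristic would pick U, S, and T for 24, but a cheaper cover exists.
Choose T and S: together they cover Campus, Central, Midtown, South — every zone.
Total opening cost: 11 + 8 = 19.
No cover costs less than 19.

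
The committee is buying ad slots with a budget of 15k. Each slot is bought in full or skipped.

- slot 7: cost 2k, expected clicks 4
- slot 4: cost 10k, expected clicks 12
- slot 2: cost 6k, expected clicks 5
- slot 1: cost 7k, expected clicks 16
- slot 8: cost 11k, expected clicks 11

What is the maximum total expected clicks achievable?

Take slot 7, slot 2, and slot 1: cost 2 + 6 + 7 = 15 ≤ 15, expected clicks 4 + 5 + 16 = 25.
No other feasible combination does better.

25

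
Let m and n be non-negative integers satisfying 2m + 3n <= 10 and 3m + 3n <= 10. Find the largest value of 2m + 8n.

(m,n)=(0,3) is feasible, giving 24.
(m,n)=(1,2) is feasible, giving 18.
(m,n)=(0,2) is feasible, giving 16.
No feasible integer point exceeds 24.

24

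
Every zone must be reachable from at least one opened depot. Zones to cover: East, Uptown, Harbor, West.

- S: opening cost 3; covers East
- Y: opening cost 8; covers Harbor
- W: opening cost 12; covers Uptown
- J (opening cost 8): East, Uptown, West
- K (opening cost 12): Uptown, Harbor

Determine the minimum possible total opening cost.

16

This is an integer covering problem.
Choose Y and J: together they cover East, Uptown, Harbor, West — every zone.
Total opening cost: 8 + 8 = 16.
No cover costs less than 16.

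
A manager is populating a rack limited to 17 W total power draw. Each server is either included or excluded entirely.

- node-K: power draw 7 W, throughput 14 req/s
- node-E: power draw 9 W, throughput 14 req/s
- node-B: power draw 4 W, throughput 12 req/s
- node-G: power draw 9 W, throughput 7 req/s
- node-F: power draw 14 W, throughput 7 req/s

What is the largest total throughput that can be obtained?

node-K + node-E: power draw 7 + 9 = 16 ≤ 17, throughput 14 + 14 = 28.
node-K + node-B: power draw 7 + 4 = 11 ≤ 17, throughput 14 + 12 = 26.
Best is node-K and node-E with total throughput 28.

28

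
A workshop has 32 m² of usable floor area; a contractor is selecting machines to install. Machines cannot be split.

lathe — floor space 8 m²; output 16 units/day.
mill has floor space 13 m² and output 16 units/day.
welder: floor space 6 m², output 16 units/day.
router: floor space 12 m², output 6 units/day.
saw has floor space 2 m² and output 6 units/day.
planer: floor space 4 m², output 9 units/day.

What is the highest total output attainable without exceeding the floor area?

Allowing fractional choices, the relaxed optimum would be about 61.8, but machines are indivisible.
lathe + welder + router + saw + planer: floor space 8 + 6 + 12 + 2 + 4 = 32 ≤ 32, output 16 + 16 + 6 + 6 + 9 = 53.
lathe + mill + welder + planer: floor space 8 + 13 + 6 + 4 = 31 ≤ 32, output 16 + 16 + 16 + 9 = 57.
lathe + mill + welder + saw: floor space 8 + 13 + 6 + 2 = 29 ≤ 32, output 16 + 16 + 16 + 6 = 54.
Best is lathe, mill, welder, and planer with total output 57.

57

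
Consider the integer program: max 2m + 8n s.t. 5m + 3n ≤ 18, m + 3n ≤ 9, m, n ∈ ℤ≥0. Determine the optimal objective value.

(m,n)=(0,3): 5·0+3·3=9≤18, 1·0+3·3=9≤9, objective 24.
(m,n)=(1,2): 5·1+3·2=11≤18, 1·1+3·2=7≤9, objective 18.
No feasible integer point exceeds 24.

24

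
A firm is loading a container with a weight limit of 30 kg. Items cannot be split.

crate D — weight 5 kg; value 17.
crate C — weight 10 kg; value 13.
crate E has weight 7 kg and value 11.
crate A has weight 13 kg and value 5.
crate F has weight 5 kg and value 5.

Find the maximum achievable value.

46

Take crate D, crate C, crate E, and crate F: weight 5 + 10 + 7 + 5 = 27 ≤ 30, value 17 + 13 + 11 + 5 = 46.
No other feasible combination does better.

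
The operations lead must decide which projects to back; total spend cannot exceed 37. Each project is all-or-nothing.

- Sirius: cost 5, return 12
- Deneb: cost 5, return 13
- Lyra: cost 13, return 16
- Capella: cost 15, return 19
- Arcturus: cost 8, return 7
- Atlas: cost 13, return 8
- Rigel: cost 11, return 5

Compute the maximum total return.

Sirius + Deneb + Capella + Arcturus: cost 5 + 5 + 15 + 8 = 33 ≤ 37, return 12 + 13 + 19 + 7 = 51.
Sirius + Deneb + Lyra + Atlas: cost 5 + 5 + 13 + 13 = 36 ≤ 37, return 12 + 13 + 16 + 8 = 49.
Sirius + Deneb + Capella + Rigel: cost 5 + 5 + 15 + 11 = 36 ≤ 37, return 12 + 13 + 19 + 5 = 49.
Best is Sirius, Deneb, Capella, and Arcturus with total return 51.

51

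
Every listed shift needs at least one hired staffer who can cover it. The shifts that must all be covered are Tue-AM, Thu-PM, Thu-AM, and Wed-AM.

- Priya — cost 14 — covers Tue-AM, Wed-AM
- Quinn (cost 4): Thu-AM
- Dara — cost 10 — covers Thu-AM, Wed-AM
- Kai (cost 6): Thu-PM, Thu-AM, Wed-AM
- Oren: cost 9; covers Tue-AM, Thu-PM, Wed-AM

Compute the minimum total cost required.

13

The greedy cost-per-new-shift heuristic would pick Kai and Oren for 15, but a cheaper cover exists.
Choose Quinn and Oren: together they cover Tue-AM, Thu-PM, Thu-AM, Wed-AM — every shift.
Total cost: 4 + 9 = 13.
No cover costs less than 13.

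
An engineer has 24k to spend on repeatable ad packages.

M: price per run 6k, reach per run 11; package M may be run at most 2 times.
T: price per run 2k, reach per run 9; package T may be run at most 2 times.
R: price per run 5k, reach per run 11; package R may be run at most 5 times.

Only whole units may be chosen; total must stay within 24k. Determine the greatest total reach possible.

Take 2×T and 4×R: price 24 ≤ 24, reach 2·9 + 4·11 = 62.
T has the best ratio (9/2) and is taken to its limit of 2; remaining capacity is filled optimally with the others.

62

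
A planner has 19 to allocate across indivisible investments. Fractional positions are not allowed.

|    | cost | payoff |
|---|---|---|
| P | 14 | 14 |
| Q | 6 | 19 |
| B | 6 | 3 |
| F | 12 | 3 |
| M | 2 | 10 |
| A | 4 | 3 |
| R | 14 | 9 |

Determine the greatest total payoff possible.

Allowing fractional choices, the relaxed optimum would be about 40.0, but investments are indivisible.
Q + B + M + A: cost 6 + 6 + 2 + 4 = 18 ≤ 19, payoff 19 + 3 + 10 + 3 = 35.
Q + M + A: cost 6 + 2 + 4 = 12 ≤ 19, payoff 19 + 10 + 3 = 32.
Best is Q, B, M, and A with total payoff 35.

35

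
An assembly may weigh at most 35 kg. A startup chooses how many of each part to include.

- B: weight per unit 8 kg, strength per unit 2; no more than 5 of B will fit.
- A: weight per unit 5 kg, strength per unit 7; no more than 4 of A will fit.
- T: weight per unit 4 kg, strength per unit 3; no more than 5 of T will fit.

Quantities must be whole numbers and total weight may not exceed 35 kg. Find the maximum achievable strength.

A has the best ratio (7/5); taking only A gives at most 4×7 = 28 (stopped by the supply cap of 4).
Mixing does better — 4×A and 3×T: weight 32 ≤ 35, strength 4·7 + 3·3 = 37.

37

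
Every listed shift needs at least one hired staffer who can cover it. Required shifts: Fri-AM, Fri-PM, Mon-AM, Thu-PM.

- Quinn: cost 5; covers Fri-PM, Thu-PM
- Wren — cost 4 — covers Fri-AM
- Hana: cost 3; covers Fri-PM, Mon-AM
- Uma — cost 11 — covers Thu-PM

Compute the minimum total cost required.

Choose Quinn, Wren, and Hana: together they cover Fri-AM, Fri-PM, Mon-AM, Thu-PM — every shift.
Total cost: 5 + 4 + 3 = 12.
No cover costs less than 12.

12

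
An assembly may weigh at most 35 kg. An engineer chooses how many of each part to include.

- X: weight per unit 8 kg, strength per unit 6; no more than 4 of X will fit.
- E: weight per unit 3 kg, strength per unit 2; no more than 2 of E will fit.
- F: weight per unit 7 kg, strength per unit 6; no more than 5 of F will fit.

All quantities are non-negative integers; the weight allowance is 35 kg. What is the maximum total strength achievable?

30

2×E and 4×F: weight 34 ≤ 35, strength 2·2 + 4·6 = 28.
5×F: weight 35 ≤ 35, strength 5·6 = 30.
Best is 30.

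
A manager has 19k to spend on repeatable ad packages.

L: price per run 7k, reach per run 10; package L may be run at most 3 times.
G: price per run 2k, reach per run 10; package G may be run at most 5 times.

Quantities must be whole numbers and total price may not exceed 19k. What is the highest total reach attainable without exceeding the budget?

This is a bounded integer knapsack.
G has the best ratio (10/2); taking only G gives at most 5×10 = 50 (stopped by the supply cap of 5).
Mixing does better — 1×L and 5×G: price 17 ≤ 19, reach 1·10 + 5·10 = 60.

60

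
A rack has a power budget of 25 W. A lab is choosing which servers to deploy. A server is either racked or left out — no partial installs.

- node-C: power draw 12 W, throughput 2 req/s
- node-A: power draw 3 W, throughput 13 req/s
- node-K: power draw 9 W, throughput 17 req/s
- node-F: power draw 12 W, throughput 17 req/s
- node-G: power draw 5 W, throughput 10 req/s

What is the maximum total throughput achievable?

47

Allowing fractional choices, the relaxed optimum would be about 51.3, but servers are indivisible.
node-A + node-F + node-G: power draw 3 + 12 + 5 = 20 ≤ 25, throughput 13 + 17 + 10 = 40.
node-A + node-K + node-G: power draw 3 + 9 + 5 = 17 ≤ 25, throughput 13 + 17 + 10 = 40.
node-A + node-K + node-F: power draw 3 + 9 + 12 = 24 ≤ 25, throughput 13 + 17 + 17 = 47.
Best is node-A, node-K, and node-F with total throughput 47.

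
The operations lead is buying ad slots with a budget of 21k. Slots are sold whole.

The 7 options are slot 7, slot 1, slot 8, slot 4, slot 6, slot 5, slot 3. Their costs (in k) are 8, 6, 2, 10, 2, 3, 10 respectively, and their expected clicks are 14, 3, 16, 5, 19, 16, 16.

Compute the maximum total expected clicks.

Take slot 7, slot 1, slot 8, slot 6, and slot 5: cost 8 + 6 + 2 + 2 + 3 = 21 ≤ 21, expected clicks 14 + 3 + 16 + 19 + 16 = 68.
No other feasible combination does better.

68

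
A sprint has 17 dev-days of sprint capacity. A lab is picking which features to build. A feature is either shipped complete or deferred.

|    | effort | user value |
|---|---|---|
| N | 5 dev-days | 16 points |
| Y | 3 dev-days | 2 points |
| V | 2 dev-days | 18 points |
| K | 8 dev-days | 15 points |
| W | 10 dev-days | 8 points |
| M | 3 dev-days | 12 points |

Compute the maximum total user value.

Allowing fractional choices, the relaxed optimum would be about 59.1, but features are indivisible.
N + V + K: effort 5 + 2 + 8 = 15 ≤ 17, user value 16 + 18 + 15 = 49.
Y + V + K + M: effort 3 + 2 + 8 + 3 = 16 ≤ 17, user value 2 + 18 + 15 + 12 = 47.
N + Y + V + M: effort 5 + 3 + 2 + 3 = 13 ≤ 17, user value 16 + 2 + 18 + 12 = 48.
Best is N, V, and K with total user value 49.

49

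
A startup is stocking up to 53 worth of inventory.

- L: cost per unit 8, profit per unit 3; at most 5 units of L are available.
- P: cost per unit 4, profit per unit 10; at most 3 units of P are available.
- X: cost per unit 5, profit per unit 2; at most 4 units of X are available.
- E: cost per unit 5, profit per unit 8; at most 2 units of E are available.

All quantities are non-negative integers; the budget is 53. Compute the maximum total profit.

This is a bounded integer knapsack.
Take 2×L, 3×P, 3×X, and 2×E: cost 53 ≤ 53, profit 2·3 + 3·10 + 3·2 + 2·8 = 58.
P has the best ratio (10/4) and is taken to its limit of 3; remaining capacity is filled optimally with the others.

58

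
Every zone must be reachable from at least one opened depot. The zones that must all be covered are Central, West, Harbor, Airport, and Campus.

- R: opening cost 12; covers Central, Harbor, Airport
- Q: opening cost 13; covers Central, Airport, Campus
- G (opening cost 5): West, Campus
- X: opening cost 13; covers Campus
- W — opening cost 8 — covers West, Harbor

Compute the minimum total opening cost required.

This is an integer covering problem.
Choose R and G: together they cover Central, West, Harbor, Airport, Campus — every zone.
Total opening cost: 12 + 5 = 17.
No cover costs less than 17.

17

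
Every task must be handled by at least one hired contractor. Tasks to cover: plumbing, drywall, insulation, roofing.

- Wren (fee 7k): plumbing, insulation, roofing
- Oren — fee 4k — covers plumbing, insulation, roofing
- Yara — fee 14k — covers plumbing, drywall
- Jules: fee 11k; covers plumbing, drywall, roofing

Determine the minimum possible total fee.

Choose Oren and Jules: together they cover plumbing, drywall, insulation, roofing — every task.
Total fee: 4 + 11 = 15.
No cover costs less than 15.

15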